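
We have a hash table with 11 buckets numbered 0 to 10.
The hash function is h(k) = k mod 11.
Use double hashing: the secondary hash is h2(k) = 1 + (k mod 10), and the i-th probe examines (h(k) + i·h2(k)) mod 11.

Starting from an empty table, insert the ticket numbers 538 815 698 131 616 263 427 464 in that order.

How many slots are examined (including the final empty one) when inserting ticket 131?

3

538 hashes to 10; slot 10 is free => place at 10.
815 hashes to 1; slot 1 is free => place at 1.
698 hashes to 5; slot 5 is free => place at 5.
131 hashes to 10, h2=2; 10,1 taken => place at 3.
616 hashes to 0; slot 0 is free => place at 0.
263 hashes to 10, h2=4; 10,3 taken => place at 7.
427 hashes to 9; slot 9 is free => place at 9.
464 hashes to 2; slot 2 is free => place at 2.
Table: [616, 815, 464, 131, -, 698, -, 263, -, 427, 538]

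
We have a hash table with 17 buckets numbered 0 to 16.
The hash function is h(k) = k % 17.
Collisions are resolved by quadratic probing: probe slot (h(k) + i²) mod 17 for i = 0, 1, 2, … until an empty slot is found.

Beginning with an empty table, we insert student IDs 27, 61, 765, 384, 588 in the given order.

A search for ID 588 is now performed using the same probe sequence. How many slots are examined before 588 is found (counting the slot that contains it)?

Insert 27: h=10, slot 10 empty -> index 10.
Insert 61: h=10, slot 10 occupied -> index 11.
Insert 765: h=0, slot 0 empty -> index 0.
Insert 384: h=10, slots 10,11 occupied -> index 14.
Insert 588: h=10, slots 10,11,14 occupied -> index 2.
Table: [765, ∅, 588, ∅, ∅, ∅, ∅, ∅, ∅, ∅, 27, 61, ∅, ∅, 384, ∅, ∅]
Lookup 588: h=10, probe 10,11,14,2 → found at 2.

4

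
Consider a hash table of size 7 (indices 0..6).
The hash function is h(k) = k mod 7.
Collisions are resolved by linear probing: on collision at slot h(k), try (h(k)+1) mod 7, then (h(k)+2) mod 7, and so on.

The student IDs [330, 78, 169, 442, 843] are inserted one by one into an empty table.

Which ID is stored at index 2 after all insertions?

78

330: h=1 -> slot 1
78: h=1, probe 1,2 -> slot 2
169: h=1, probe 1,2,3 -> slot 3
442: h=1, probe 1,2,3,4 -> slot 4
843: h=3, probe 3,4,5 -> slot 5
Table: [—, 330, 78, 169, 442, 843, —]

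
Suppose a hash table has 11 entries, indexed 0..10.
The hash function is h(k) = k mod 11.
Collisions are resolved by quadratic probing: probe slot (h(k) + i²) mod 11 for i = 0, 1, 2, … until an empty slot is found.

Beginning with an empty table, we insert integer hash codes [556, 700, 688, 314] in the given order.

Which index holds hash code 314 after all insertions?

4

556 hashes to 6; slot 6 is free → place at 6.
700 hashes to 7; slot 7 is free → place at 7.
688 hashes to 6; 6,7 taken → place at 10.
314 hashes to 6; 6,7,10 taken → place at 4.
Table: [., ., ., ., 314, ., 556, 700, ., ., 688]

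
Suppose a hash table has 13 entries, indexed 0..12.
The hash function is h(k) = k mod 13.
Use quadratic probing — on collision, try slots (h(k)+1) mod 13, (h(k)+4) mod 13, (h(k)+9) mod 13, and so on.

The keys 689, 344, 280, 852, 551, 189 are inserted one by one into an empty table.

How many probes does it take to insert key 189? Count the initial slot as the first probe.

3

689: h=0 => slot 0
344: h=6 => slot 6
280: h=7 => slot 7
852: h=7, probe 7,8 => slot 8
551: h=5 => slot 5
189: h=7, probe 7,8,11 => slot 11
Table: [689, _, _, _, _, 551, 344, 280, 852, _, _, 189, _]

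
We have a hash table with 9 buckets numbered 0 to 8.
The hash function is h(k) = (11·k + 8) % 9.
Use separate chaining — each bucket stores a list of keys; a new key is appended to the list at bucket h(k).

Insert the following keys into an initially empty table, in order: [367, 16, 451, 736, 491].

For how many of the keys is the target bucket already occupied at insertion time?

Insert 367: h=4, bucket 4 empty -> new chain.
Insert 16: h=4, bucket 4 nonempty -> append to chain.
Insert 451: h=1, bucket 1 empty -> new chain.
Insert 736: h=4, bucket 4 nonempty -> append to chain.
Insert 491: h=0, bucket 0 empty -> new chain.
Final buckets:
0: 491
1: 451
2: ∅
3: ∅
4: 367 -> 16 -> 736
5: ∅
6: ∅
7: ∅
8: ∅

2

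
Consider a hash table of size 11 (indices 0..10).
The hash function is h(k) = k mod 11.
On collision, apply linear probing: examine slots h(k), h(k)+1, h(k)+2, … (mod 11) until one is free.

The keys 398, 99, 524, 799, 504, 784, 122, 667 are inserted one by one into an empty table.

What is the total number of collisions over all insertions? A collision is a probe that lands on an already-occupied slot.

398 hashes to 2; slot 2 is free => place at 2.
99 hashes to 0; slot 0 is free => place at 0.
524 hashes to 7; slot 7 is free => place at 7.
799 hashes to 7; 7 taken => place at 8.
504 hashes to 9; slot 9 is free => place at 9.
784 hashes to 3; slot 3 is free => place at 3.
122 hashes to 1; slot 1 is free => place at 1.
667 hashes to 7; 7,8,9 taken => place at 10.
Table: [99, 122, 398, 784, —, —, —, 524, 799, 504, 667]

4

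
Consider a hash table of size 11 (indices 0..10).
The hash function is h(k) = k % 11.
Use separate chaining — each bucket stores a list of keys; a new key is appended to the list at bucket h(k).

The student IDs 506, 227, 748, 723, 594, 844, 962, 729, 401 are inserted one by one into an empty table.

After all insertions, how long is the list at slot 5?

2

Insert 506: h=0, bucket 0 empty -> new chain.
Insert 227: h=7, bucket 7 empty -> new chain.
Insert 748: h=0, bucket 0 nonempty -> append to chain.
Insert 723: h=8, bucket 8 empty -> new chain.
Insert 594: h=0, bucket 0 nonempty -> append to chain.
Insert 844: h=8, bucket 8 nonempty -> append to chain.
Insert 962: h=5, bucket 5 empty -> new chain.
Insert 729: h=3, bucket 3 empty -> new chain.
Insert 401: h=5, bucket 5 nonempty -> append to chain.
Final buckets:
0: 506 -> 748 -> 594
1: —
2: —
3: 729
4: —
5: 962 -> 401
6: —
7: 227
8: 723 -> 844
9: —
10: —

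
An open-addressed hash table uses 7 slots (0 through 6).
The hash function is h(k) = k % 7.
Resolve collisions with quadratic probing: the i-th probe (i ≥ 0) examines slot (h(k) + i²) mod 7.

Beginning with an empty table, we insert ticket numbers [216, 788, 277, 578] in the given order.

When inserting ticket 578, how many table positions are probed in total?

Insert 216: h=6, slot 6 empty → index 6.
Insert 788: h=4, slot 4 empty → index 4.
Insert 277: h=4, slot 4 occupied → index 5.
Insert 578: h=4, slots 4,5 occupied → index 1.
Table: [., 578, ., ., 788, 277, 216]

3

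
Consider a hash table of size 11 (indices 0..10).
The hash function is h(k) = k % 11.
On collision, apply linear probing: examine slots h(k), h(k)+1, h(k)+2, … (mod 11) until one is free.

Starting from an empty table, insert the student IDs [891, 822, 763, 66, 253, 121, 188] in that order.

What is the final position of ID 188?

5

891 hashes to 0; slot 0 is free → place at 0.
822 hashes to 8; slot 8 is free → place at 8.
763 hashes to 4; slot 4 is free → place at 4.
66 hashes to 0; 0 taken → place at 1.
253 hashes to 0; 0,1 taken → place at 2.
121 hashes to 0; 0,1,2 taken → place at 3.
188 hashes to 1; 1,2,3,4 taken → place at 5.
Table: [891, 66, 253, 121, 763, 188, ., ., 822, ., .]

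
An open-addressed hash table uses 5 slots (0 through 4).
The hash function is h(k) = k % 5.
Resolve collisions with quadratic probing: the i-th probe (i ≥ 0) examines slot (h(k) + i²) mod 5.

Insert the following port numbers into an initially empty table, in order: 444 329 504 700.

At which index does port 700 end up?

1

Insert 444: h=4, slot 4 empty → index 4.
Insert 329: h=4, slot 4 occupied → index 0.
Insert 504: h=4, slots 4,0 occupied → index 3.
Insert 700: h=0, slot 0 occupied → index 1.
Table: [329, 700, -, 504, 444]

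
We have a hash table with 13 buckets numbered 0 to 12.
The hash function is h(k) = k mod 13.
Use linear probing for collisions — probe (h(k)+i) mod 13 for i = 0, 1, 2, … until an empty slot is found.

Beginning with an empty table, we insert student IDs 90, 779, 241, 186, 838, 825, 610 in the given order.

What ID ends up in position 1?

90 hashes to 12; slot 12 is free → place at 12.
779 hashes to 12; 12 taken → place at 0.
241 hashes to 7; slot 7 is free → place at 7.
186 hashes to 4; slot 4 is free → place at 4.
838 hashes to 6; slot 6 is free → place at 6.
825 hashes to 6; 6,7 taken → place at 8.
610 hashes to 12; 12,0 taken → place at 1.
Table: [779, 610, -, -, 186, -, 838, 241, 825, -, -, -, 90]

610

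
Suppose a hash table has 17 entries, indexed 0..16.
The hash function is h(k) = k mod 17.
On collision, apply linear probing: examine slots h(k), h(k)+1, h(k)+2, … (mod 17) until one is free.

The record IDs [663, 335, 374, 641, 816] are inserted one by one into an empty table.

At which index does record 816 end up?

663 hashes to 0; slot 0 is free -> place at 0.
335 hashes to 12; slot 12 is free -> place at 12.
374 hashes to 0; 0 taken -> place at 1.
641 hashes to 12; 12 taken -> place at 13.
816 hashes to 0; 0,1 taken -> place at 2.
Table: [663, 374, 816, ∅, ∅, ∅, ∅, ∅, ∅, ∅, ∅, ∅, 335, 641, ∅, ∅, ∅]

2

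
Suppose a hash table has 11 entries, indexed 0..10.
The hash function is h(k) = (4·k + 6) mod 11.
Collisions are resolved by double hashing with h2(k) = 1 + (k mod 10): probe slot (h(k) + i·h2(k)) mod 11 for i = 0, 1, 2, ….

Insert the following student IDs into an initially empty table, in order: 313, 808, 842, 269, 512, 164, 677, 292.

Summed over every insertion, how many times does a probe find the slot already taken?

8

313: h=4 → slot 4
808: h=4, h2=9, probe 4,2 → slot 2
842: h=8 → slot 8
269: h=4, h2=10, probe 4,3 → slot 3
512: h=8, h2=3, probe 8,0 → slot 0
164: h=2, h2=5, probe 2,7 → slot 7
677: h=8, h2=8, probe 8,5 → slot 5
292: h=8, h2=3, probe 8,0,3,6 → slot 6
Table: [512, —, 808, 269, 313, 677, 292, 164, 842, —, —]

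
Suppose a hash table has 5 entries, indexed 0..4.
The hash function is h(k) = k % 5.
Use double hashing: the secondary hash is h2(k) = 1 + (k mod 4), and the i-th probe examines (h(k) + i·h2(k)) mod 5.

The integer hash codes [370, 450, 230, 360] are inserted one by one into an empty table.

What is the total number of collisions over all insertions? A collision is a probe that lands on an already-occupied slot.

370 hashes to 0; slot 0 is free -> place at 0.
450 hashes to 0, h2=3; 0 taken -> place at 3.
230 hashes to 0, h2=3; 0,3 taken -> place at 1.
360 hashes to 0, h2=1; 0,1 taken -> place at 2.
Table: [370, 230, 360, 450, .]

5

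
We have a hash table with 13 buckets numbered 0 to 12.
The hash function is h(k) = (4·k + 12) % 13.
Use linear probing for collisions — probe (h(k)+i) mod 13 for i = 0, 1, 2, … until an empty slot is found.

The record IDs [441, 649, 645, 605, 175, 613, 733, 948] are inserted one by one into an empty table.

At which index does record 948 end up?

441 hashes to 8; slot 8 is free -> place at 8.
649 hashes to 8; 8 taken -> place at 9.
645 hashes to 5; slot 5 is free -> place at 5.
605 hashes to 1; slot 1 is free -> place at 1.
175 hashes to 10; slot 10 is free -> place at 10.
613 hashes to 7; slot 7 is free -> place at 7.
733 hashes to 6; slot 6 is free -> place at 6.
948 hashes to 8; 8,9,10 taken -> place at 11.
Table: [-, 605, -, -, -, 645, 733, 613, 441, 649, 175, 948, -]

11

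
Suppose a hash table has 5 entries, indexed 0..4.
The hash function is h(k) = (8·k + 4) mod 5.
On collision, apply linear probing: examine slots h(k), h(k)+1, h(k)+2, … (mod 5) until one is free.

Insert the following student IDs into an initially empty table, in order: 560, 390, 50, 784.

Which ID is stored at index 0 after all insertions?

390

Insert 560: h=4, slot 4 empty → index 4.
Insert 390: h=4, slot 4 occupied → index 0.
Insert 50: h=4, slots 4,0 occupied → index 1.
Insert 784: h=1, slot 1 occupied → index 2.
Table: [390, 50, 784, -, 560]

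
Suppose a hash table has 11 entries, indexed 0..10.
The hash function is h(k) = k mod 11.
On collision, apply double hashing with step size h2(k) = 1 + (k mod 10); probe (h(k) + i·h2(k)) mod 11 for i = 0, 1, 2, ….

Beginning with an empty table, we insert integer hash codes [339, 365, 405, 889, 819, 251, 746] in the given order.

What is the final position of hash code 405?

339: h=9 -> slot 9
365: h=2 -> slot 2
405: h=9, h2=6, probe 9,4 -> slot 4
889: h=9, h2=10, probe 9,8 -> slot 8
819: h=5 -> slot 5
251: h=9, h2=2, probe 9,0 -> slot 0
746: h=9, h2=7, probe 9,5,1 -> slot 1
Table: [251, 746, 365, —, 405, 819, —, —, 889, 339, —]

4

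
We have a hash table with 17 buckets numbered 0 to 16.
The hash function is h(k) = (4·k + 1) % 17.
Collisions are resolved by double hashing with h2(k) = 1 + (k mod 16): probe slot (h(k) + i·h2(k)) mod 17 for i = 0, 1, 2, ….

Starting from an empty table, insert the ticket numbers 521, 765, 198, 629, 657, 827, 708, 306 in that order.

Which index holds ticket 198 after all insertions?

8

521: h=11 => slot 11
765: h=1 => slot 1
198: h=11, h2=7, probe 11,1,8 => slot 8
629: h=1, h2=6, probe 1,7 => slot 7
657: h=11, h2=2, probe 11,13 => slot 13
827: h=11, h2=12, probe 11,6 => slot 6
708: h=11, h2=5, probe 11,16 => slot 16
306: h=1, h2=3, probe 1,4 => slot 4
Table: [., 765, ., ., 306, ., 827, 629, 198, ., ., 521, ., 657, ., ., 708]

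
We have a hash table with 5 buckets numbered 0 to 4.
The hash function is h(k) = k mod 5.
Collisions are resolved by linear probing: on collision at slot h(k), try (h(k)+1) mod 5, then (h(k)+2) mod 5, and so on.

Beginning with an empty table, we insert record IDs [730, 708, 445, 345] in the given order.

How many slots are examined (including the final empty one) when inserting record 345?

Insert 730: h=0, slot 0 empty → index 0.
Insert 708: h=3, slot 3 empty → index 3.
Insert 445: h=0, slot 0 occupied → index 1.
Insert 345: h=0, slots 0,1 occupied → index 2.
Table: [730, 445, 345, 708, .]

3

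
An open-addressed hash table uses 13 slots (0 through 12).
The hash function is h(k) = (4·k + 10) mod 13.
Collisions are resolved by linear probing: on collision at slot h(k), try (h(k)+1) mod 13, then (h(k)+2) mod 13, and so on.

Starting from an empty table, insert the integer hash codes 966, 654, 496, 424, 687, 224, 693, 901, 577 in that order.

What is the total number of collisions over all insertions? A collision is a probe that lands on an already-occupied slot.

966 hashes to 0; slot 0 is free -> place at 0.
654 hashes to 0; 0 taken -> place at 1.
496 hashes to 5; slot 5 is free -> place at 5.
424 hashes to 3; slot 3 is free -> place at 3.
687 hashes to 2; slot 2 is free -> place at 2.
224 hashes to 9; slot 9 is free -> place at 9.
693 hashes to 0; 0,1,2,3 taken -> place at 4.
901 hashes to 0; 0,1,2,3,4,5 taken -> place at 6.
577 hashes to 4; 4,5,6 taken -> place at 7.
Table: [966, 654, 687, 424, 693, 496, 901, 577, —, 224, —, —, —]

14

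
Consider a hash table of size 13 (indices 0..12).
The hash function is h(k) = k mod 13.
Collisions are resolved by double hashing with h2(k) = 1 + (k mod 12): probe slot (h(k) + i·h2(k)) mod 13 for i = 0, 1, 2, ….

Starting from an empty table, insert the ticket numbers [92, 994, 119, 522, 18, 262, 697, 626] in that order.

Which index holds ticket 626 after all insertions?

11

92 hashes to 1; slot 1 is free → place at 1.
994 hashes to 6; slot 6 is free → place at 6.
119 hashes to 2; slot 2 is free → place at 2.
522 hashes to 2, h2=7; 2 taken → place at 9.
18 hashes to 5; slot 5 is free → place at 5.
262 hashes to 2, h2=11; 2 taken → place at 0.
697 hashes to 8; slot 8 is free → place at 8.
626 hashes to 2, h2=3; 2,5,8 taken → place at 11.
Table: [262, 92, 119, —, —, 18, 994, —, 697, 522, —, 626, —]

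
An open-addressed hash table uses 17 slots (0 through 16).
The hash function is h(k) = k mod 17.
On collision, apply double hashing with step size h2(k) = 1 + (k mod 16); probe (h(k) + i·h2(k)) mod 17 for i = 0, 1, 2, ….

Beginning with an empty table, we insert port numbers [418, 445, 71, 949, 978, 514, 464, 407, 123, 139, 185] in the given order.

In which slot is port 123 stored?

418 hashes to 10; slot 10 is free → place at 10.
445 hashes to 3; slot 3 is free → place at 3.
71 hashes to 3, h2=8; 3 taken → place at 11.
949 hashes to 14; slot 14 is free → place at 14.
978 hashes to 9; slot 9 is free → place at 9.
514 hashes to 4; slot 4 is free → place at 4.
464 hashes to 5; slot 5 is free → place at 5.
407 hashes to 16; slot 16 is free → place at 16.
123 hashes to 4, h2=12; 4,16,11 taken → place at 6.
139 hashes to 3, h2=12; 3 taken → place at 15.
185 hashes to 15, h2=10; 15 taken → place at 8.
Table: [-, -, -, 445, 514, 464, 123, -, 185, 978, 418, 71, -, -, 949, 139, 407]

6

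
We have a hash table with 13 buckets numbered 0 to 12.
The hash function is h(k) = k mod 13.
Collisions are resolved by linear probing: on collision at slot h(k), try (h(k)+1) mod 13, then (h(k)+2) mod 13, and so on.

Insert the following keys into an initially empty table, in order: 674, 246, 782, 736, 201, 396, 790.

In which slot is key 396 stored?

7

674: h=11 → slot 11
246: h=12 → slot 12
782: h=2 → slot 2
736: h=8 → slot 8
201: h=6 → slot 6
396: h=6, probe 6,7 → slot 7
790: h=10 → slot 10
Table: [_, _, 782, _, _, _, 201, 396, 736, _, 790, 674, 246]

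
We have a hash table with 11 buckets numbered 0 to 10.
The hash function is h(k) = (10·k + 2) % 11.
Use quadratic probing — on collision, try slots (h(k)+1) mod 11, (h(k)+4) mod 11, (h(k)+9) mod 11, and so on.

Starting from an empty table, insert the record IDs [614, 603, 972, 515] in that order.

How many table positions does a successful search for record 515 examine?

3

Insert 614: h=4, slot 4 empty -> index 4.
Insert 603: h=4, slot 4 occupied -> index 5.
Insert 972: h=9, slot 9 empty -> index 9.
Insert 515: h=4, slots 4,5 occupied -> index 8.
Table: [-, -, -, -, 614, 603, -, -, 515, 972, -]
Lookup 515: h=4, probe 4,5,8 → found at 8.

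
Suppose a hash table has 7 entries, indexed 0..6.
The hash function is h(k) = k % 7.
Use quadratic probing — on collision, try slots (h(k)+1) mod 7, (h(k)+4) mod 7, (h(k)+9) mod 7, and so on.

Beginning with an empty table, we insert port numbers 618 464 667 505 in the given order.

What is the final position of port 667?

618 hashes to 2; slot 2 is free -> place at 2.
464 hashes to 2; 2 taken -> place at 3.
667 hashes to 2; 2,3 taken -> place at 6.
505 hashes to 1; slot 1 is free -> place at 1.
Table: [—, 505, 618, 464, —, —, 667]

6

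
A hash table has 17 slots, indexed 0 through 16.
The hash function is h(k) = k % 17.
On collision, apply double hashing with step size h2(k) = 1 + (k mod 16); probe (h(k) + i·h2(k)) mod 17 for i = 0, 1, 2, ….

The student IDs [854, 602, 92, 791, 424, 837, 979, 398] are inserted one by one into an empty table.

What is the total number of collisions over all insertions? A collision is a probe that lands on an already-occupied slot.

854: h=4 => slot 4
602: h=7 => slot 7
92: h=7, h2=13, probe 7,3 => slot 3
791: h=9 => slot 9
424: h=16 => slot 16
837: h=4, h2=6, probe 4,10 => slot 10
979: h=10, h2=4, probe 10,14 => slot 14
398: h=7, h2=15, probe 7,5 => slot 5
Table: [., ., ., 92, 854, 398, ., 602, ., 791, 837, ., ., ., 979, ., 424]

4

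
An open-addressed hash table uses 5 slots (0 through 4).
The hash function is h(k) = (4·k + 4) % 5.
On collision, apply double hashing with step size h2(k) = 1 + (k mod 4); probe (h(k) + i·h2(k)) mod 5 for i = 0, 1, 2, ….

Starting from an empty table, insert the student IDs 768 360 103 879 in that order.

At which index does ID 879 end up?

768 hashes to 1; slot 1 is free -> place at 1.
360 hashes to 4; slot 4 is free -> place at 4.
103 hashes to 1, h2=4; 1 taken -> place at 0.
879 hashes to 0, h2=4; 0,4 taken -> place at 3.
Table: [103, 768, ∅, 879, 360]

3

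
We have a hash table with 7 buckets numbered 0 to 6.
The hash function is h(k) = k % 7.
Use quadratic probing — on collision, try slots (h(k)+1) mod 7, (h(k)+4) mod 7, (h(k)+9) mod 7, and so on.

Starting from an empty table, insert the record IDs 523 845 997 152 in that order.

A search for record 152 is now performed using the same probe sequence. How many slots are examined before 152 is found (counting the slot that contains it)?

Insert 523: h=5, slot 5 empty -> index 5.
Insert 845: h=5, slot 5 occupied -> index 6.
Insert 997: h=3, slot 3 empty -> index 3.
Insert 152: h=5, slots 5,6 occupied -> index 2.
Table: [_, _, 152, 997, _, 523, 845]
Lookup 152: h=5, probe 5,6,2 → found at 2.

3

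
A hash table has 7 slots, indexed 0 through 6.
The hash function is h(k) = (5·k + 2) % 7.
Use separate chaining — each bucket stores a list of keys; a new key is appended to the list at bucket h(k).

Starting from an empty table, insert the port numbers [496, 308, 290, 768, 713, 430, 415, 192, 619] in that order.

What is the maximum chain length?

4

Insert 496: h=4, bucket 4 empty → new chain.
Insert 308: h=2, bucket 2 empty → new chain.
Insert 290: h=3, bucket 3 empty → new chain.
Insert 768: h=6, bucket 6 empty → new chain.
Insert 713: h=4, bucket 4 nonempty → append to chain.
Insert 430: h=3, bucket 3 nonempty → append to chain.
Insert 415: h=5, bucket 5 empty → new chain.
Insert 192: h=3, bucket 3 nonempty → append to chain.
Insert 619: h=3, bucket 3 nonempty → append to chain.
Final buckets:
0: ∅
1: ∅
2: 308
3: 290 -> 430 -> 192 -> 619
4: 496 -> 713
5: 415
6: 768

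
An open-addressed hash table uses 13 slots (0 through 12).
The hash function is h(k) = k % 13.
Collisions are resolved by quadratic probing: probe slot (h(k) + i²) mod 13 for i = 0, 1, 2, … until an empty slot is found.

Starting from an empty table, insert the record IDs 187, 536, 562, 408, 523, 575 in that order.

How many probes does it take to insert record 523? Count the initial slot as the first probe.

Insert 187: h=5, slot 5 empty => index 5.
Insert 536: h=3, slot 3 empty => index 3.
Insert 562: h=3, slot 3 occupied => index 4.
Insert 408: h=5, slot 5 occupied => index 6.
Insert 523: h=3, slots 3,4 occupied => index 7.
Insert 575: h=3, slots 3,4,7 occupied => index 12.
Table: [-, -, -, 536, 562, 187, 408, 523, -, -, -, -, 575]

3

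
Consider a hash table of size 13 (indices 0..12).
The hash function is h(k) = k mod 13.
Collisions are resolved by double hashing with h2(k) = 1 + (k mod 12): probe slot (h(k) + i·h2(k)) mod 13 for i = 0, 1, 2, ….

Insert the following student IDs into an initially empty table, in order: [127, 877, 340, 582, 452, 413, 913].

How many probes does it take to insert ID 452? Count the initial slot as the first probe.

Insert 127: h=10, slot 10 empty -> index 10.
Insert 877: h=6, slot 6 empty -> index 6.
Insert 340: h=2, slot 2 empty -> index 2.
Insert 582: h=10, h2=7, slot 10 occupied -> index 4.
Insert 452: h=10, h2=9, slots 10,6,2 occupied -> index 11.
Insert 413: h=10, h2=6, slot 10 occupied -> index 3.
Insert 913: h=3, h2=2, slot 3 occupied -> index 5.
Table: [_, _, 340, 413, 582, 913, 877, _, _, _, 127, 452, _]

4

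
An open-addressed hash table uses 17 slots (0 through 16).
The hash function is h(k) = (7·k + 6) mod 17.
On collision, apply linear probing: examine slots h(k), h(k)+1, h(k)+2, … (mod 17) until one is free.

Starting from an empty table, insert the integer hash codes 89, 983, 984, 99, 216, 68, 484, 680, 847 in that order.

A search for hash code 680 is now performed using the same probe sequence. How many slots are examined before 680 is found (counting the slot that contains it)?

89 hashes to 0; slot 0 is free -> place at 0.
983 hashes to 2; slot 2 is free -> place at 2.
984 hashes to 9; slot 9 is free -> place at 9.
99 hashes to 2; 2 taken -> place at 3.
216 hashes to 5; slot 5 is free -> place at 5.
68 hashes to 6; slot 6 is free -> place at 6.
484 hashes to 11; slot 11 is free -> place at 11.
680 hashes to 6; 6 taken -> place at 7.
847 hashes to 2; 2,3 taken -> place at 4.
Table: [89, ., 983, 99, 847, 216, 68, 680, ., 984, ., 484, ., ., ., ., .]
Lookup 680: h=6, probe 6,7 → found at 7.

2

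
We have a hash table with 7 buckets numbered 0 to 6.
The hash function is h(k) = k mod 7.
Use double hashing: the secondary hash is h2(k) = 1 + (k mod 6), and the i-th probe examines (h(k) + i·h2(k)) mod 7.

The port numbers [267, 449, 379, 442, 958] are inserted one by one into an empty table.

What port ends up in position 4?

958

267 hashes to 1; slot 1 is free -> place at 1.
449 hashes to 1, h2=6; 1 taken -> place at 0.
379 hashes to 1, h2=2; 1 taken -> place at 3.
442 hashes to 1, h2=5; 1 taken -> place at 6.
958 hashes to 6, h2=5; 6 taken -> place at 4.
Table: [449, 267, _, 379, 958, _, 442]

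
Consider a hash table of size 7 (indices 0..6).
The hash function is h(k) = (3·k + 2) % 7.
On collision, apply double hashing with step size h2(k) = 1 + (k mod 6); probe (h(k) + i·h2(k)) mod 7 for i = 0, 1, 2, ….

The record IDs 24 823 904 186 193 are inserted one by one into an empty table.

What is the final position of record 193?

24 hashes to 4; slot 4 is free -> place at 4.
823 hashes to 0; slot 0 is free -> place at 0.
904 hashes to 5; slot 5 is free -> place at 5.
186 hashes to 0, h2=1; 0 taken -> place at 1.
193 hashes to 0, h2=2; 0 taken -> place at 2.
Table: [823, 186, 193, -, 24, 904, -]

2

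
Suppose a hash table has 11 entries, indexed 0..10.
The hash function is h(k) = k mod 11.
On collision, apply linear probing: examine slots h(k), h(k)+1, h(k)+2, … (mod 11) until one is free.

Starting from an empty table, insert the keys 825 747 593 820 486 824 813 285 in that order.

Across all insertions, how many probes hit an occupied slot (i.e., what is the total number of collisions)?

Insert 825: h=0, slot 0 empty -> index 0.
Insert 747: h=10, slot 10 empty -> index 10.
Insert 593: h=10, slots 10,0 occupied -> index 1.
Insert 820: h=6, slot 6 empty -> index 6.
Insert 486: h=2, slot 2 empty -> index 2.
Insert 824: h=10, slots 10,0,1,2 occupied -> index 3.
Insert 813: h=10, slots 10,0,1,2,3 occupied -> index 4.
Insert 285: h=10, slots 10,0,1,2,3,4 occupied -> index 5.
Table: [825, 593, 486, 824, 813, 285, 820, —, —, —, 747]

17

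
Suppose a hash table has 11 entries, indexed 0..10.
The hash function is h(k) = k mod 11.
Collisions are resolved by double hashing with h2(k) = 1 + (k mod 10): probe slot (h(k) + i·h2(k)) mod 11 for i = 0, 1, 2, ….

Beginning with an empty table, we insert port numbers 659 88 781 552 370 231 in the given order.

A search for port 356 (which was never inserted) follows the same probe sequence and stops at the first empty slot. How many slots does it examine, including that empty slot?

4

Insert 659: h=10, slot 10 empty -> index 10.
Insert 88: h=0, slot 0 empty -> index 0.
Insert 781: h=0, h2=2, slot 0 occupied -> index 2.
Insert 552: h=2, h2=3, slot 2 occupied -> index 5.
Insert 370: h=7, slot 7 empty -> index 7.
Insert 231: h=0, h2=2, slots 0,2 occupied -> index 4.
Table: [88, ., 781, ., 231, 552, ., 370, ., ., 659]
Lookup 356: h=4, h2=7, probe 4,0,7,3 → slot 3 empty, not found.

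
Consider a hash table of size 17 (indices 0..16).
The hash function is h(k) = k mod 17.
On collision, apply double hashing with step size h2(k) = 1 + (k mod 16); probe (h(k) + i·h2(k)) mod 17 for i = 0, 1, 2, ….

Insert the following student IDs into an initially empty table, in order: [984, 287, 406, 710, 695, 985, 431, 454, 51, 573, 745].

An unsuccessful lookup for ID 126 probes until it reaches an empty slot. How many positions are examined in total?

984 hashes to 15; slot 15 is free -> place at 15.
287 hashes to 15, h2=16; 15 taken -> place at 14.
406 hashes to 15, h2=7; 15 taken -> place at 5.
710 hashes to 13; slot 13 is free -> place at 13.
695 hashes to 15, h2=8; 15 taken -> place at 6.
985 hashes to 16; slot 16 is free -> place at 16.
431 hashes to 6, h2=16; 6,5 taken -> place at 4.
454 hashes to 12; slot 12 is free -> place at 12.
51 hashes to 0; slot 0 is free -> place at 0.
573 hashes to 12, h2=14; 12 taken -> place at 9.
745 hashes to 14, h2=10; 14 taken -> place at 7.
Table: [51, -, -, -, 431, 406, 695, 745, -, 573, -, -, 454, 710, 287, 984, 985]
Lookup 126: h=7, h2=15, probe 7,5,3 → slot 3 empty, not found.

3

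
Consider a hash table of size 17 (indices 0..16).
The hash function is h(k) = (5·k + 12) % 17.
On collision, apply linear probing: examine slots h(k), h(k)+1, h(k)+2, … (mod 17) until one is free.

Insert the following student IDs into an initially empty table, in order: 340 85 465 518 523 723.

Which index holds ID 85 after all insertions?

13

340 hashes to 12; slot 12 is free => place at 12.
85 hashes to 12; 12 taken => place at 13.
465 hashes to 8; slot 8 is free => place at 8.
518 hashes to 1; slot 1 is free => place at 1.
523 hashes to 9; slot 9 is free => place at 9.
723 hashes to 6; slot 6 is free => place at 6.
Table: [., 518, ., ., ., ., 723, ., 465, 523, ., ., 340, 85, ., ., .]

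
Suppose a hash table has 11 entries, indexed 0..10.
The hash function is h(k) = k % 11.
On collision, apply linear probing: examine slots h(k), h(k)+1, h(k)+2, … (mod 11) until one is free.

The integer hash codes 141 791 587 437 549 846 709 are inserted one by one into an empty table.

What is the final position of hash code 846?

141 hashes to 9; slot 9 is free => place at 9.
791 hashes to 10; slot 10 is free => place at 10.
587 hashes to 4; slot 4 is free => place at 4.
437 hashes to 8; slot 8 is free => place at 8.
549 hashes to 10; 10 taken => place at 0.
846 hashes to 10; 10,0 taken => place at 1.
709 hashes to 5; slot 5 is free => place at 5.
Table: [549, 846, ∅, ∅, 587, 709, ∅, ∅, 437, 141, 791]

1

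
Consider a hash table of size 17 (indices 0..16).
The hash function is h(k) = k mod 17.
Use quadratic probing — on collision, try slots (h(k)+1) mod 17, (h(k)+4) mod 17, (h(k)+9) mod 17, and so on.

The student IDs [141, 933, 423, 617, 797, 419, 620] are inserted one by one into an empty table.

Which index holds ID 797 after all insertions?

Insert 141: h=5, slot 5 empty -> index 5.
Insert 933: h=15, slot 15 empty -> index 15.
Insert 423: h=15, slot 15 occupied -> index 16.
Insert 617: h=5, slot 5 occupied -> index 6.
Insert 797: h=15, slots 15,16 occupied -> index 2.
Insert 419: h=11, slot 11 empty -> index 11.
Insert 620: h=8, slot 8 empty -> index 8.
Table: [∅, ∅, 797, ∅, ∅, 141, 617, ∅, 620, ∅, ∅, 419, ∅, ∅, ∅, 933, 423]

2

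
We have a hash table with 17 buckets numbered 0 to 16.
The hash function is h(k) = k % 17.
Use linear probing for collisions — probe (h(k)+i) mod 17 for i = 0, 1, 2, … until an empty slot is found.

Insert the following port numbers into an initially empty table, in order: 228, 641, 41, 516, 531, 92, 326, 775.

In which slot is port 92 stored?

228: h=7 → slot 7
641: h=12 → slot 12
41: h=7, probe 7,8 → slot 8
516: h=6 → slot 6
531: h=4 → slot 4
92: h=7, probe 7,8,9 → slot 9
326: h=3 → slot 3
775: h=10 → slot 10
Table: [., ., ., 326, 531, ., 516, 228, 41, 92, 775, ., 641, ., ., ., .]

9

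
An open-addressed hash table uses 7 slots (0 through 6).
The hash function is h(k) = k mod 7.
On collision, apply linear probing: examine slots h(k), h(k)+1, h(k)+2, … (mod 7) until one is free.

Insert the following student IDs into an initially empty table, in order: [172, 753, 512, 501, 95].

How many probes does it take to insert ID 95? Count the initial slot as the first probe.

4

172 hashes to 4; slot 4 is free => place at 4.
753 hashes to 4; 4 taken => place at 5.
512 hashes to 1; slot 1 is free => place at 1.
501 hashes to 4; 4,5 taken => place at 6.
95 hashes to 4; 4,5,6 taken => place at 0.
Table: [95, 512, -, -, 172, 753, 501]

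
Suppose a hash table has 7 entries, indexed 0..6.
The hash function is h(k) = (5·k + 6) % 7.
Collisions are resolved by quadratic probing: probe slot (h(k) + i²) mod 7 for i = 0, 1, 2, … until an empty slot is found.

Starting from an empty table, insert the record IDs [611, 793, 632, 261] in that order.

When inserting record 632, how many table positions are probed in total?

3

611: h=2 => slot 2
793: h=2, probe 2,3 => slot 3
632: h=2, probe 2,3,6 => slot 6
261: h=2, probe 2,3,6,4 => slot 4
Table: [_, _, 611, 793, 261, _, 632]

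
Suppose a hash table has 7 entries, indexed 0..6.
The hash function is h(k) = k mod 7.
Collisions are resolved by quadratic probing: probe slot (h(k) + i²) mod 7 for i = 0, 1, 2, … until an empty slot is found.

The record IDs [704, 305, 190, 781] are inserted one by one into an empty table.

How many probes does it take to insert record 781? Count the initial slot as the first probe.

4

Insert 704: h=4, slot 4 empty -> index 4.
Insert 305: h=4, slot 4 occupied -> index 5.
Insert 190: h=1, slot 1 empty -> index 1.
Insert 781: h=4, slots 4,5,1 occupied -> index 6.
Table: [∅, 190, ∅, ∅, 704, 305, 781]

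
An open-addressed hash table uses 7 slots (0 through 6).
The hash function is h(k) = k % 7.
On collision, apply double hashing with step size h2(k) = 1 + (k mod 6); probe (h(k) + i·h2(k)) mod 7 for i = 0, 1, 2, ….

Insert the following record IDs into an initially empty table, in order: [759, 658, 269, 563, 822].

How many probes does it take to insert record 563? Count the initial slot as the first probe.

Insert 759: h=3, slot 3 empty => index 3.
Insert 658: h=0, slot 0 empty => index 0.
Insert 269: h=3, h2=6, slot 3 occupied => index 2.
Insert 563: h=3, h2=6, slots 3,2 occupied => index 1.
Insert 822: h=3, h2=1, slot 3 occupied => index 4.
Table: [658, 563, 269, 759, 822, —, —]

3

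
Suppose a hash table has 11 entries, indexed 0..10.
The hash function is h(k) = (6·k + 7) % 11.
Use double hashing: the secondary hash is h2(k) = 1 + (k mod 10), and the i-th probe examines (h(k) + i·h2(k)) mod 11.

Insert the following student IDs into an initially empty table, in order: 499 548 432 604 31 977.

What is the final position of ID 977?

0

499: h=9 -> slot 9
548: h=6 -> slot 6
432: h=3 -> slot 3
604: h=1 -> slot 1
31: h=6, h2=2, probe 6,8 -> slot 8
977: h=6, h2=8, probe 6,3,0 -> slot 0
Table: [977, 604, -, 432, -, -, 548, -, 31, 499, -]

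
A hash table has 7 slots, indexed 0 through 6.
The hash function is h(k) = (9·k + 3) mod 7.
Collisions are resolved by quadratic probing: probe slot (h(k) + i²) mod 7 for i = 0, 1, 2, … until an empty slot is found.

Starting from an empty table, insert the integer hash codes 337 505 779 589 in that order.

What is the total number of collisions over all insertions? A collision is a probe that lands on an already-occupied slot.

337 hashes to 5; slot 5 is free -> place at 5.
505 hashes to 5; 5 taken -> place at 6.
779 hashes to 0; slot 0 is free -> place at 0.
589 hashes to 5; 5,6 taken -> place at 2.
Table: [779, ∅, 589, ∅, ∅, 337, 505]

3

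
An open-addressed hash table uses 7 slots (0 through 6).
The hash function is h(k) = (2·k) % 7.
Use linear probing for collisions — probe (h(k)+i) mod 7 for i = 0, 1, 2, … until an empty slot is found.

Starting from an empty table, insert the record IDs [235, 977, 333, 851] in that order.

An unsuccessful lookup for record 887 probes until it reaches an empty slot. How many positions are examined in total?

3

235 hashes to 1; slot 1 is free → place at 1.
977 hashes to 1; 1 taken → place at 2.
333 hashes to 1; 1,2 taken → place at 3.
851 hashes to 1; 1,2,3 taken → place at 4.
Table: [—, 235, 977, 333, 851, —, —]
Lookup 887: h=3, probe 3,4,5 → slot 5 empty, not found.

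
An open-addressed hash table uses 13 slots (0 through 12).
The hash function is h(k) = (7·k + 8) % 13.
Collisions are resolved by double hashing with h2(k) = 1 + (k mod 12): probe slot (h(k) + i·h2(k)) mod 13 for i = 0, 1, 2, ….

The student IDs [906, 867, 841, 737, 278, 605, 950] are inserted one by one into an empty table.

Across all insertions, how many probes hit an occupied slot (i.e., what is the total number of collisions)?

Insert 906: h=6, slot 6 empty → index 6.
Insert 867: h=6, h2=4, slot 6 occupied → index 10.
Insert 841: h=6, h2=2, slot 6 occupied → index 8.
Insert 737: h=6, h2=6, slot 6 occupied → index 12.
Insert 278: h=4, slot 4 empty → index 4.
Insert 605: h=5, slot 5 empty → index 5.
Insert 950: h=2, slot 2 empty → index 2.
Table: [∅, ∅, 950, ∅, 278, 605, 906, ∅, 841, ∅, 867, ∅, 737]

3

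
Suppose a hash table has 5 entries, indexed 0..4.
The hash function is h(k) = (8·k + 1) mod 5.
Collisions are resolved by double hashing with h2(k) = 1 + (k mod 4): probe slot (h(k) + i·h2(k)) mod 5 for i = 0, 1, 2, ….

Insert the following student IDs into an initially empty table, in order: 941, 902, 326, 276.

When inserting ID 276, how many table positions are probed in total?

941: h=4 → slot 4
902: h=2 → slot 2
326: h=4, h2=3, probe 4,2,0 → slot 0
276: h=4, h2=1, probe 4,0,1 → slot 1
Table: [326, 276, 902, ., 941]

3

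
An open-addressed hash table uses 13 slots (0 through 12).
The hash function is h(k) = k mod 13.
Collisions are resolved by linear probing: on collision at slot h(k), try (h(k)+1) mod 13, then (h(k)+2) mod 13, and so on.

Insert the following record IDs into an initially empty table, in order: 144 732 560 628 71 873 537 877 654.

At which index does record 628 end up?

144: h=1 => slot 1
732: h=4 => slot 4
560: h=1, probe 1,2 => slot 2
628: h=4, probe 4,5 => slot 5
71: h=6 => slot 6
873: h=2, probe 2,3 => slot 3
537: h=4, probe 4,5,6,7 => slot 7
877: h=6, probe 6,7,8 => slot 8
654: h=4, probe 4,5,6,7,8,9 => slot 9
Table: [∅, 144, 560, 873, 732, 628, 71, 537, 877, 654, ∅, ∅, ∅]

5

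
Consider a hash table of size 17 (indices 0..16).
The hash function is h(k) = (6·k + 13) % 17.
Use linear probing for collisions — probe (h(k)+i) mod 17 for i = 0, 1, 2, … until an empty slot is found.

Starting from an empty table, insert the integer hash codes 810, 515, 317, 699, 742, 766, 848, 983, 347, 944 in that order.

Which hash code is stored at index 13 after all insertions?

810: h=11 -> slot 11
515: h=9 -> slot 9
317: h=11, probe 11,12 -> slot 12
699: h=8 -> slot 8
742: h=11, probe 11,12,13 -> slot 13
766: h=2 -> slot 2
848: h=1 -> slot 1
983: h=12, probe 12,13,14 -> slot 14
347: h=4 -> slot 4
944: h=16 -> slot 16
Table: [—, 848, 766, —, 347, —, —, —, 699, 515, —, 810, 317, 742, 983, —, 944]

742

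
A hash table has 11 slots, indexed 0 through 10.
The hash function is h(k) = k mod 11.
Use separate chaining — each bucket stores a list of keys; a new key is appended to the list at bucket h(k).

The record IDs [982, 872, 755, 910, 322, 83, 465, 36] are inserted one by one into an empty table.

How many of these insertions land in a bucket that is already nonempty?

Insert 982: h=3, bucket 3 empty -> new chain.
Insert 872: h=3, bucket 3 nonempty -> append to chain.
Insert 755: h=7, bucket 7 empty -> new chain.
Insert 910: h=8, bucket 8 empty -> new chain.
Insert 322: h=3, bucket 3 nonempty -> append to chain.
Insert 83: h=6, bucket 6 empty -> new chain.
Insert 465: h=3, bucket 3 nonempty -> append to chain.
Insert 36: h=3, bucket 3 nonempty -> append to chain.
Final buckets:
0: -
1: -
2: -
3: 982 -> 872 -> 322 -> 465 -> 36
4: -
5: -
6: 83
7: 755
8: 910
9: -
10: -

4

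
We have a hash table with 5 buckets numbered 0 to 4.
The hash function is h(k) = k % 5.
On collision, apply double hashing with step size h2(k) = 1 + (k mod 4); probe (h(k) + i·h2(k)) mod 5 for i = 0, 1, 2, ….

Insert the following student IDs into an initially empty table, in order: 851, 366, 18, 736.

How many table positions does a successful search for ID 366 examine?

851 hashes to 1; slot 1 is free → place at 1.
366 hashes to 1, h2=3; 1 taken → place at 4.
18 hashes to 3; slot 3 is free → place at 3.
736 hashes to 1, h2=1; 1 taken → place at 2.
Table: [-, 851, 736, 18, 366]
Lookup 366: h=1, h2=3, probe 1,4 → found at 4.

2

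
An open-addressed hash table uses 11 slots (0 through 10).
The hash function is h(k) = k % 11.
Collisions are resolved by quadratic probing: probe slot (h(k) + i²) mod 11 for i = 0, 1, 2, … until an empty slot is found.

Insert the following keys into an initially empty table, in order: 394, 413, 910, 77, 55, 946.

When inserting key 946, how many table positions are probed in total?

3

394 hashes to 9; slot 9 is free -> place at 9.
413 hashes to 6; slot 6 is free -> place at 6.
910 hashes to 8; slot 8 is free -> place at 8.
77 hashes to 0; slot 0 is free -> place at 0.
55 hashes to 0; 0 taken -> place at 1.
946 hashes to 0; 0,1 taken -> place at 4.
Table: [77, 55, -, -, 946, -, 413, -, 910, 394, -]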